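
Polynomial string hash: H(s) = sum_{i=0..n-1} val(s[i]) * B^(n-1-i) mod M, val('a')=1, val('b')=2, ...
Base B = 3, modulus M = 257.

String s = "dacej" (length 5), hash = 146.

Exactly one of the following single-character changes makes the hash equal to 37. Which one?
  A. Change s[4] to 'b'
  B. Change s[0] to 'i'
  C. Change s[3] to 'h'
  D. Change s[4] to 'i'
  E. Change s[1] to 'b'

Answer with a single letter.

Answer: B

Derivation:
Option A: s[4]='j'->'b', delta=(2-10)*3^0 mod 257 = 249, hash=146+249 mod 257 = 138
Option B: s[0]='d'->'i', delta=(9-4)*3^4 mod 257 = 148, hash=146+148 mod 257 = 37 <-- target
Option C: s[3]='e'->'h', delta=(8-5)*3^1 mod 257 = 9, hash=146+9 mod 257 = 155
Option D: s[4]='j'->'i', delta=(9-10)*3^0 mod 257 = 256, hash=146+256 mod 257 = 145
Option E: s[1]='a'->'b', delta=(2-1)*3^3 mod 257 = 27, hash=146+27 mod 257 = 173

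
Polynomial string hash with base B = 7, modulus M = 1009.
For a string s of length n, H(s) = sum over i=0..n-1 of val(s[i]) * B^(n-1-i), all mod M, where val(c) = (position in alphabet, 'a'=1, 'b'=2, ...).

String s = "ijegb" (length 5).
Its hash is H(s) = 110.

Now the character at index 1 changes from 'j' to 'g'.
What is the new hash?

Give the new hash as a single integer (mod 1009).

val('j') = 10, val('g') = 7
Position k = 1, exponent = n-1-k = 3
B^3 mod M = 7^3 mod 1009 = 343
Delta = (7 - 10) * 343 mod 1009 = 989
New hash = (110 + 989) mod 1009 = 90

Answer: 90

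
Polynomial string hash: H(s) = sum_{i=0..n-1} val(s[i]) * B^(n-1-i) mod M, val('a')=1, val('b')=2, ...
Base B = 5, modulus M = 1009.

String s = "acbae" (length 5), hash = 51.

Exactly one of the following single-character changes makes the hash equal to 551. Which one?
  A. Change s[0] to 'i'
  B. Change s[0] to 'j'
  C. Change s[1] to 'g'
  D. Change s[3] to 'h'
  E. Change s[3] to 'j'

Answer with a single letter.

Answer: C

Derivation:
Option A: s[0]='a'->'i', delta=(9-1)*5^4 mod 1009 = 964, hash=51+964 mod 1009 = 6
Option B: s[0]='a'->'j', delta=(10-1)*5^4 mod 1009 = 580, hash=51+580 mod 1009 = 631
Option C: s[1]='c'->'g', delta=(7-3)*5^3 mod 1009 = 500, hash=51+500 mod 1009 = 551 <-- target
Option D: s[3]='a'->'h', delta=(8-1)*5^1 mod 1009 = 35, hash=51+35 mod 1009 = 86
Option E: s[3]='a'->'j', delta=(10-1)*5^1 mod 1009 = 45, hash=51+45 mod 1009 = 96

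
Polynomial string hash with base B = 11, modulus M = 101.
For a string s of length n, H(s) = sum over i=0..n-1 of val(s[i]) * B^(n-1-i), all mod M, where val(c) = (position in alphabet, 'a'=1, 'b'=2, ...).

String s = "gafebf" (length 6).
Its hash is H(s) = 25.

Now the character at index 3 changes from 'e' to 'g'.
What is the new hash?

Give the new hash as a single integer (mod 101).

Answer: 65

Derivation:
val('e') = 5, val('g') = 7
Position k = 3, exponent = n-1-k = 2
B^2 mod M = 11^2 mod 101 = 20
Delta = (7 - 5) * 20 mod 101 = 40
New hash = (25 + 40) mod 101 = 65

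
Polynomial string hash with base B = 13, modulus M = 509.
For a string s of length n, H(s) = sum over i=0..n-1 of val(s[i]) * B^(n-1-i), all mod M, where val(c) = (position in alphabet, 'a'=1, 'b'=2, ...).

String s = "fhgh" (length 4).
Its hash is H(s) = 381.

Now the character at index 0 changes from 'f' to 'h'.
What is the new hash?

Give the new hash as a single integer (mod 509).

Answer: 194

Derivation:
val('f') = 6, val('h') = 8
Position k = 0, exponent = n-1-k = 3
B^3 mod M = 13^3 mod 509 = 161
Delta = (8 - 6) * 161 mod 509 = 322
New hash = (381 + 322) mod 509 = 194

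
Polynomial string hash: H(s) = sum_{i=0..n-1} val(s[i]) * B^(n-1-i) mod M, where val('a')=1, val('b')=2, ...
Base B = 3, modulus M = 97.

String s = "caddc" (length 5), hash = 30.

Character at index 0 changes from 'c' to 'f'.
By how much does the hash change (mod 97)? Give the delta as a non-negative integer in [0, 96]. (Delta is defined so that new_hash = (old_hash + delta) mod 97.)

Answer: 49

Derivation:
Delta formula: (val(new) - val(old)) * B^(n-1-k) mod M
  val('f') - val('c') = 6 - 3 = 3
  B^(n-1-k) = 3^4 mod 97 = 81
  Delta = 3 * 81 mod 97 = 49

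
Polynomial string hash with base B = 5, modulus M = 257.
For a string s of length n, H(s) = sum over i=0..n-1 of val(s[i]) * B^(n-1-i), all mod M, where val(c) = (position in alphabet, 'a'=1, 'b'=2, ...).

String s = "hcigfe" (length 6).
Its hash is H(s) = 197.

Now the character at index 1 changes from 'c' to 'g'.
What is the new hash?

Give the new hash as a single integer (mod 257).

Answer: 127

Derivation:
val('c') = 3, val('g') = 7
Position k = 1, exponent = n-1-k = 4
B^4 mod M = 5^4 mod 257 = 111
Delta = (7 - 3) * 111 mod 257 = 187
New hash = (197 + 187) mod 257 = 127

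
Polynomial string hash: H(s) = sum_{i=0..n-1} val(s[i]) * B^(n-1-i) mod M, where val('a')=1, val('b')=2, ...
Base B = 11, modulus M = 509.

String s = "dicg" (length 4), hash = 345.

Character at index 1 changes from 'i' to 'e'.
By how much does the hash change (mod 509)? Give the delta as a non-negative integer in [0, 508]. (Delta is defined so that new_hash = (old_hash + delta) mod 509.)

Delta formula: (val(new) - val(old)) * B^(n-1-k) mod M
  val('e') - val('i') = 5 - 9 = -4
  B^(n-1-k) = 11^2 mod 509 = 121
  Delta = -4 * 121 mod 509 = 25

Answer: 25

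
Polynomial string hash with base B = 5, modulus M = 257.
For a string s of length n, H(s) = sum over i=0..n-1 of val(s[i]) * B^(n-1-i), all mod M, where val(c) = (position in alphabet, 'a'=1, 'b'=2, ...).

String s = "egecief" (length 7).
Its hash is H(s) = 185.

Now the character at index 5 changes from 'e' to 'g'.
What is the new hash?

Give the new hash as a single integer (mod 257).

Answer: 195

Derivation:
val('e') = 5, val('g') = 7
Position k = 5, exponent = n-1-k = 1
B^1 mod M = 5^1 mod 257 = 5
Delta = (7 - 5) * 5 mod 257 = 10
New hash = (185 + 10) mod 257 = 195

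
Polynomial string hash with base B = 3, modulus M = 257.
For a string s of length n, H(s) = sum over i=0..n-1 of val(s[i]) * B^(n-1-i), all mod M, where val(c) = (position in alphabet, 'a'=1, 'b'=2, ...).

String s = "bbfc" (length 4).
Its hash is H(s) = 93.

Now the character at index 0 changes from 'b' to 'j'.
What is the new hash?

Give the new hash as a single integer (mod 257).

Answer: 52

Derivation:
val('b') = 2, val('j') = 10
Position k = 0, exponent = n-1-k = 3
B^3 mod M = 3^3 mod 257 = 27
Delta = (10 - 2) * 27 mod 257 = 216
New hash = (93 + 216) mod 257 = 52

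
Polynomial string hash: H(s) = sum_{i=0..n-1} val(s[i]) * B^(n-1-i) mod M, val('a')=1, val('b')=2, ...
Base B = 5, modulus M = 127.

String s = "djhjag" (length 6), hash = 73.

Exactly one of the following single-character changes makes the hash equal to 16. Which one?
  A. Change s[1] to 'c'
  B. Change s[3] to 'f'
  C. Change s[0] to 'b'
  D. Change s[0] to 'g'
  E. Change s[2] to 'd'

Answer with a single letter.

Option A: s[1]='j'->'c', delta=(3-10)*5^4 mod 127 = 70, hash=73+70 mod 127 = 16 <-- target
Option B: s[3]='j'->'f', delta=(6-10)*5^2 mod 127 = 27, hash=73+27 mod 127 = 100
Option C: s[0]='d'->'b', delta=(2-4)*5^5 mod 127 = 100, hash=73+100 mod 127 = 46
Option D: s[0]='d'->'g', delta=(7-4)*5^5 mod 127 = 104, hash=73+104 mod 127 = 50
Option E: s[2]='h'->'d', delta=(4-8)*5^3 mod 127 = 8, hash=73+8 mod 127 = 81

Answer: A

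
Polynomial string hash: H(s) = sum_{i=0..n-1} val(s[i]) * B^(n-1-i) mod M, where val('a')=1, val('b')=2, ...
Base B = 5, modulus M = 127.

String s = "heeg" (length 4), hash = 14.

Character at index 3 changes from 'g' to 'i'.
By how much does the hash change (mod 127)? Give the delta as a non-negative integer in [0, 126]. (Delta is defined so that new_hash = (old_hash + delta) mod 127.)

Delta formula: (val(new) - val(old)) * B^(n-1-k) mod M
  val('i') - val('g') = 9 - 7 = 2
  B^(n-1-k) = 5^0 mod 127 = 1
  Delta = 2 * 1 mod 127 = 2

Answer: 2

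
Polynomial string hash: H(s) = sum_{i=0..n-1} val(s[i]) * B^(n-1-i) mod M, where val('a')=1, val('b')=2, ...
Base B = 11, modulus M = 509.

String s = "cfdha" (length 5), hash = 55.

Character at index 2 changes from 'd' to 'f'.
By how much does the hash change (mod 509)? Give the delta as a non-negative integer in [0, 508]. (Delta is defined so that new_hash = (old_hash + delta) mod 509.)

Answer: 242

Derivation:
Delta formula: (val(new) - val(old)) * B^(n-1-k) mod M
  val('f') - val('d') = 6 - 4 = 2
  B^(n-1-k) = 11^2 mod 509 = 121
  Delta = 2 * 121 mod 509 = 242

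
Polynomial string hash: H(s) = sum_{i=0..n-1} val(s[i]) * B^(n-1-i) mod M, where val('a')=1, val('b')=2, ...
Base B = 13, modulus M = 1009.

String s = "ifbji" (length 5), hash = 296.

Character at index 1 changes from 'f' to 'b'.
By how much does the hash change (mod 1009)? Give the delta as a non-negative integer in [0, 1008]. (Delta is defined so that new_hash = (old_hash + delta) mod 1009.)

Delta formula: (val(new) - val(old)) * B^(n-1-k) mod M
  val('b') - val('f') = 2 - 6 = -4
  B^(n-1-k) = 13^3 mod 1009 = 179
  Delta = -4 * 179 mod 1009 = 293

Answer: 293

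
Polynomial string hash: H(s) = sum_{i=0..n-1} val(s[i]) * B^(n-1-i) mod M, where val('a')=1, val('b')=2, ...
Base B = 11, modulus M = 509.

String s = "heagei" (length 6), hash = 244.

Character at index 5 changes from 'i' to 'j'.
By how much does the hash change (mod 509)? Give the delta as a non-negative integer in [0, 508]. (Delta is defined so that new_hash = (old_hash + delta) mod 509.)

Answer: 1

Derivation:
Delta formula: (val(new) - val(old)) * B^(n-1-k) mod M
  val('j') - val('i') = 10 - 9 = 1
  B^(n-1-k) = 11^0 mod 509 = 1
  Delta = 1 * 1 mod 509 = 1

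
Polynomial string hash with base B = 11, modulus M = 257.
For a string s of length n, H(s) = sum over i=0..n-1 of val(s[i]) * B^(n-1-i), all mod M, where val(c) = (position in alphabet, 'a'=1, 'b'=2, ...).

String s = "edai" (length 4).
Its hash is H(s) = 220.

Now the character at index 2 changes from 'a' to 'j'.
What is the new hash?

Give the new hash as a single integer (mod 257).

Answer: 62

Derivation:
val('a') = 1, val('j') = 10
Position k = 2, exponent = n-1-k = 1
B^1 mod M = 11^1 mod 257 = 11
Delta = (10 - 1) * 11 mod 257 = 99
New hash = (220 + 99) mod 257 = 62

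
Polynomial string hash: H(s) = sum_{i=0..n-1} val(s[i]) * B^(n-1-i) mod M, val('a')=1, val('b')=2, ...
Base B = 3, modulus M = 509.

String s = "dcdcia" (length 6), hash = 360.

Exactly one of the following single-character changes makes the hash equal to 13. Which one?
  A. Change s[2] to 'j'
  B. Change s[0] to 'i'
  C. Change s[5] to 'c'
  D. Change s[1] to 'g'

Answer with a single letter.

Answer: A

Derivation:
Option A: s[2]='d'->'j', delta=(10-4)*3^3 mod 509 = 162, hash=360+162 mod 509 = 13 <-- target
Option B: s[0]='d'->'i', delta=(9-4)*3^5 mod 509 = 197, hash=360+197 mod 509 = 48
Option C: s[5]='a'->'c', delta=(3-1)*3^0 mod 509 = 2, hash=360+2 mod 509 = 362
Option D: s[1]='c'->'g', delta=(7-3)*3^4 mod 509 = 324, hash=360+324 mod 509 = 175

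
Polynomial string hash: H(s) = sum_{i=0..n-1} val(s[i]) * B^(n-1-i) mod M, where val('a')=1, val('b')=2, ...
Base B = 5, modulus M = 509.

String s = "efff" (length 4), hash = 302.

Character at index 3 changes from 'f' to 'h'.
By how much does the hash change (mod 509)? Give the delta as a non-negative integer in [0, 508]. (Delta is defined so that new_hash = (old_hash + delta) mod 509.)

Delta formula: (val(new) - val(old)) * B^(n-1-k) mod M
  val('h') - val('f') = 8 - 6 = 2
  B^(n-1-k) = 5^0 mod 509 = 1
  Delta = 2 * 1 mod 509 = 2

Answer: 2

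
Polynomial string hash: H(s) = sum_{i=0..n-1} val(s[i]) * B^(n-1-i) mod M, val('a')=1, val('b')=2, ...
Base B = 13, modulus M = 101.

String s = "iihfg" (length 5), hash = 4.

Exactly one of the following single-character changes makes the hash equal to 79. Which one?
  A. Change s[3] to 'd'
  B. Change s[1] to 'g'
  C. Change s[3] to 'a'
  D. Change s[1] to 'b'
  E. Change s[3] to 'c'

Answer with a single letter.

Answer: A

Derivation:
Option A: s[3]='f'->'d', delta=(4-6)*13^1 mod 101 = 75, hash=4+75 mod 101 = 79 <-- target
Option B: s[1]='i'->'g', delta=(7-9)*13^3 mod 101 = 50, hash=4+50 mod 101 = 54
Option C: s[3]='f'->'a', delta=(1-6)*13^1 mod 101 = 36, hash=4+36 mod 101 = 40
Option D: s[1]='i'->'b', delta=(2-9)*13^3 mod 101 = 74, hash=4+74 mod 101 = 78
Option E: s[3]='f'->'c', delta=(3-6)*13^1 mod 101 = 62, hash=4+62 mod 101 = 66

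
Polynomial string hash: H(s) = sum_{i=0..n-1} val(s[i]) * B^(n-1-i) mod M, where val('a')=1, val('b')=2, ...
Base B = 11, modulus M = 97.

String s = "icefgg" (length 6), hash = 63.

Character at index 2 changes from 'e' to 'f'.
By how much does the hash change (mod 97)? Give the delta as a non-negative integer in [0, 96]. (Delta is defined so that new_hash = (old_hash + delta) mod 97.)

Delta formula: (val(new) - val(old)) * B^(n-1-k) mod M
  val('f') - val('e') = 6 - 5 = 1
  B^(n-1-k) = 11^3 mod 97 = 70
  Delta = 1 * 70 mod 97 = 70

Answer: 70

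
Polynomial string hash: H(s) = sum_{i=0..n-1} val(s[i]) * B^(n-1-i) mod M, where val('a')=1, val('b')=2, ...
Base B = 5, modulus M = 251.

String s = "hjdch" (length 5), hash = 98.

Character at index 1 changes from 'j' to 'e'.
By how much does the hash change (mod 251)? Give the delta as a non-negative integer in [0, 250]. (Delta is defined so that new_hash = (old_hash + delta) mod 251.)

Answer: 128

Derivation:
Delta formula: (val(new) - val(old)) * B^(n-1-k) mod M
  val('e') - val('j') = 5 - 10 = -5
  B^(n-1-k) = 5^3 mod 251 = 125
  Delta = -5 * 125 mod 251 = 128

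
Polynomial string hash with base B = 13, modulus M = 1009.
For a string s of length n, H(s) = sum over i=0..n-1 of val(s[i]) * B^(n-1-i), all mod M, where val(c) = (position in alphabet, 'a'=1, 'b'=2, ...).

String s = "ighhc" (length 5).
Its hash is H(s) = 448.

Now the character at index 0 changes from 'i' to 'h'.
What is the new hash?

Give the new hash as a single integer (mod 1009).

val('i') = 9, val('h') = 8
Position k = 0, exponent = n-1-k = 4
B^4 mod M = 13^4 mod 1009 = 309
Delta = (8 - 9) * 309 mod 1009 = 700
New hash = (448 + 700) mod 1009 = 139

Answer: 139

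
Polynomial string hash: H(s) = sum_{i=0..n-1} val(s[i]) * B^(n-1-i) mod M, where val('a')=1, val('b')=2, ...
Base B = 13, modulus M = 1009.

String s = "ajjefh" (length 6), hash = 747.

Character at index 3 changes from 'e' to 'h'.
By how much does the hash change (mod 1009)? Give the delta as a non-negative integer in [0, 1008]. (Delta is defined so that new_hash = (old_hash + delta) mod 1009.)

Delta formula: (val(new) - val(old)) * B^(n-1-k) mod M
  val('h') - val('e') = 8 - 5 = 3
  B^(n-1-k) = 13^2 mod 1009 = 169
  Delta = 3 * 169 mod 1009 = 507

Answer: 507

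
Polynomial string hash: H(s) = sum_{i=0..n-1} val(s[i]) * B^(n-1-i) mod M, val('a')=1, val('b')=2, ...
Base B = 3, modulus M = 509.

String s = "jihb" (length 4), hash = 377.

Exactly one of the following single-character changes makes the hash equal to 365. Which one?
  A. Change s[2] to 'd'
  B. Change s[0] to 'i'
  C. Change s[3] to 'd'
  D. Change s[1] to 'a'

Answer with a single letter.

Option A: s[2]='h'->'d', delta=(4-8)*3^1 mod 509 = 497, hash=377+497 mod 509 = 365 <-- target
Option B: s[0]='j'->'i', delta=(9-10)*3^3 mod 509 = 482, hash=377+482 mod 509 = 350
Option C: s[3]='b'->'d', delta=(4-2)*3^0 mod 509 = 2, hash=377+2 mod 509 = 379
Option D: s[1]='i'->'a', delta=(1-9)*3^2 mod 509 = 437, hash=377+437 mod 509 = 305

Answer: A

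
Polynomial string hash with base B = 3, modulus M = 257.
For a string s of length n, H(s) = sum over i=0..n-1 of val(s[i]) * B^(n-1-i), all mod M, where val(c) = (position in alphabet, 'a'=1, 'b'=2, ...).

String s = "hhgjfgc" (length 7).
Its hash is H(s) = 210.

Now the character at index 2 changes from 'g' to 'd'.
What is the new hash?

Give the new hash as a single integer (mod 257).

Answer: 224

Derivation:
val('g') = 7, val('d') = 4
Position k = 2, exponent = n-1-k = 4
B^4 mod M = 3^4 mod 257 = 81
Delta = (4 - 7) * 81 mod 257 = 14
New hash = (210 + 14) mod 257 = 224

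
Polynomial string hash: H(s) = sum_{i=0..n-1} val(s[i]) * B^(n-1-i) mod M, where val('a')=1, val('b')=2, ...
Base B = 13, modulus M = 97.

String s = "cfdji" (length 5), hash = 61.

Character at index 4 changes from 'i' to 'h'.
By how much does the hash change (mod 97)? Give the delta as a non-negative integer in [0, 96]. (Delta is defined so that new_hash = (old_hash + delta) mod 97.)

Delta formula: (val(new) - val(old)) * B^(n-1-k) mod M
  val('h') - val('i') = 8 - 9 = -1
  B^(n-1-k) = 13^0 mod 97 = 1
  Delta = -1 * 1 mod 97 = 96

Answer: 96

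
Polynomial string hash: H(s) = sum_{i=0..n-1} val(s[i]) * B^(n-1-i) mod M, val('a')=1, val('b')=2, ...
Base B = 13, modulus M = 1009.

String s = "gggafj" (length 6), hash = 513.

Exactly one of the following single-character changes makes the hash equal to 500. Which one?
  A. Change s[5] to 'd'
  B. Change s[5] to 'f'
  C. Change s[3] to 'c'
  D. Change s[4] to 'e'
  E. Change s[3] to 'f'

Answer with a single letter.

Option A: s[5]='j'->'d', delta=(4-10)*13^0 mod 1009 = 1003, hash=513+1003 mod 1009 = 507
Option B: s[5]='j'->'f', delta=(6-10)*13^0 mod 1009 = 1005, hash=513+1005 mod 1009 = 509
Option C: s[3]='a'->'c', delta=(3-1)*13^2 mod 1009 = 338, hash=513+338 mod 1009 = 851
Option D: s[4]='f'->'e', delta=(5-6)*13^1 mod 1009 = 996, hash=513+996 mod 1009 = 500 <-- target
Option E: s[3]='a'->'f', delta=(6-1)*13^2 mod 1009 = 845, hash=513+845 mod 1009 = 349

Answer: D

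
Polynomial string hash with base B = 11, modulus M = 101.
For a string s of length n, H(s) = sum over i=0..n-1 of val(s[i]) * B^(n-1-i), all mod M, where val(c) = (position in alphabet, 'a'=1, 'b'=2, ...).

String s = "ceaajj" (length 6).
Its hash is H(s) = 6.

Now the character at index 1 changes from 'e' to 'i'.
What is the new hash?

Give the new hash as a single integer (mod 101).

val('e') = 5, val('i') = 9
Position k = 1, exponent = n-1-k = 4
B^4 mod M = 11^4 mod 101 = 97
Delta = (9 - 5) * 97 mod 101 = 85
New hash = (6 + 85) mod 101 = 91

Answer: 91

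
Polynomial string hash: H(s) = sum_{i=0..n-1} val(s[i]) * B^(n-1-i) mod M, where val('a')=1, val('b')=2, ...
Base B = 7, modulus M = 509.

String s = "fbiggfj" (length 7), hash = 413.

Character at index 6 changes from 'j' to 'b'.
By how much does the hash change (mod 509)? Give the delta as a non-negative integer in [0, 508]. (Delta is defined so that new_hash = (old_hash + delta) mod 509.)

Delta formula: (val(new) - val(old)) * B^(n-1-k) mod M
  val('b') - val('j') = 2 - 10 = -8
  B^(n-1-k) = 7^0 mod 509 = 1
  Delta = -8 * 1 mod 509 = 501

Answer: 501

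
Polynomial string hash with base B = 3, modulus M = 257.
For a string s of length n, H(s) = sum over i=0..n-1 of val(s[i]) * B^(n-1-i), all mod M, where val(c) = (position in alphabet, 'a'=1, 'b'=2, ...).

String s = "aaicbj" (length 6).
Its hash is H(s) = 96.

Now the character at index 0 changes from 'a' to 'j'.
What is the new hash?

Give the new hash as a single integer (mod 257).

val('a') = 1, val('j') = 10
Position k = 0, exponent = n-1-k = 5
B^5 mod M = 3^5 mod 257 = 243
Delta = (10 - 1) * 243 mod 257 = 131
New hash = (96 + 131) mod 257 = 227

Answer: 227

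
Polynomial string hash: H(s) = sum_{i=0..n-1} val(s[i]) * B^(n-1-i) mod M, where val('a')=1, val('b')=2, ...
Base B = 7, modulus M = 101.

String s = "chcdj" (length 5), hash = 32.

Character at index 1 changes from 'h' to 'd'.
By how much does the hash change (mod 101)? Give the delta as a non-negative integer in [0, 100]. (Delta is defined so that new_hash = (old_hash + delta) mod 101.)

Answer: 42

Derivation:
Delta formula: (val(new) - val(old)) * B^(n-1-k) mod M
  val('d') - val('h') = 4 - 8 = -4
  B^(n-1-k) = 7^3 mod 101 = 40
  Delta = -4 * 40 mod 101 = 42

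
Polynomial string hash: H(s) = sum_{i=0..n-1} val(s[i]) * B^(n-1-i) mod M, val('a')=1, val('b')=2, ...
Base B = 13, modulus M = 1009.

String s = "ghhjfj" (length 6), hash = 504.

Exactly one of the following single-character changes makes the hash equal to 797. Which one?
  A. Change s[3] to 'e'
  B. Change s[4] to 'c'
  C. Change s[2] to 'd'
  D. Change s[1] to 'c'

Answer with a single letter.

Option A: s[3]='j'->'e', delta=(5-10)*13^2 mod 1009 = 164, hash=504+164 mod 1009 = 668
Option B: s[4]='f'->'c', delta=(3-6)*13^1 mod 1009 = 970, hash=504+970 mod 1009 = 465
Option C: s[2]='h'->'d', delta=(4-8)*13^3 mod 1009 = 293, hash=504+293 mod 1009 = 797 <-- target
Option D: s[1]='h'->'c', delta=(3-8)*13^4 mod 1009 = 473, hash=504+473 mod 1009 = 977

Answer: C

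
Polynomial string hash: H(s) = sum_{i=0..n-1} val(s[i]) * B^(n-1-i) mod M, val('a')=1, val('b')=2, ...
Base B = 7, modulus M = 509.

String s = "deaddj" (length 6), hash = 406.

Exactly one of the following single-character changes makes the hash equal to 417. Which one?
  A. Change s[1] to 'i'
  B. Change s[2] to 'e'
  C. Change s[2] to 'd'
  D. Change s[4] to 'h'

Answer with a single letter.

Answer: C

Derivation:
Option A: s[1]='e'->'i', delta=(9-5)*7^4 mod 509 = 442, hash=406+442 mod 509 = 339
Option B: s[2]='a'->'e', delta=(5-1)*7^3 mod 509 = 354, hash=406+354 mod 509 = 251
Option C: s[2]='a'->'d', delta=(4-1)*7^3 mod 509 = 11, hash=406+11 mod 509 = 417 <-- target
Option D: s[4]='d'->'h', delta=(8-4)*7^1 mod 509 = 28, hash=406+28 mod 509 = 434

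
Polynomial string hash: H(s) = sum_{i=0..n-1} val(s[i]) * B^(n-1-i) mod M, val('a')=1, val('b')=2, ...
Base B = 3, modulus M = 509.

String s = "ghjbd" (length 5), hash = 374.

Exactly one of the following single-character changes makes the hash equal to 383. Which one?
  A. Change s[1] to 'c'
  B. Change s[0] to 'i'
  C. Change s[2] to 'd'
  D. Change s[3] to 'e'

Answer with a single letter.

Option A: s[1]='h'->'c', delta=(3-8)*3^3 mod 509 = 374, hash=374+374 mod 509 = 239
Option B: s[0]='g'->'i', delta=(9-7)*3^4 mod 509 = 162, hash=374+162 mod 509 = 27
Option C: s[2]='j'->'d', delta=(4-10)*3^2 mod 509 = 455, hash=374+455 mod 509 = 320
Option D: s[3]='b'->'e', delta=(5-2)*3^1 mod 509 = 9, hash=374+9 mod 509 = 383 <-- target

Answer: D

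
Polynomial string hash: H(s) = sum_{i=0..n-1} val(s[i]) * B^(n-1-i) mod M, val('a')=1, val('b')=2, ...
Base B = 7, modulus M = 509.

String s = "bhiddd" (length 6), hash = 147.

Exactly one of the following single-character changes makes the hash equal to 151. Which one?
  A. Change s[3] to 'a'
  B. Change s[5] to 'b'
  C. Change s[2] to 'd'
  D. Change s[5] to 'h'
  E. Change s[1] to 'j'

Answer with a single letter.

Answer: D

Derivation:
Option A: s[3]='d'->'a', delta=(1-4)*7^2 mod 509 = 362, hash=147+362 mod 509 = 0
Option B: s[5]='d'->'b', delta=(2-4)*7^0 mod 509 = 507, hash=147+507 mod 509 = 145
Option C: s[2]='i'->'d', delta=(4-9)*7^3 mod 509 = 321, hash=147+321 mod 509 = 468
Option D: s[5]='d'->'h', delta=(8-4)*7^0 mod 509 = 4, hash=147+4 mod 509 = 151 <-- target
Option E: s[1]='h'->'j', delta=(10-8)*7^4 mod 509 = 221, hash=147+221 mod 509 = 368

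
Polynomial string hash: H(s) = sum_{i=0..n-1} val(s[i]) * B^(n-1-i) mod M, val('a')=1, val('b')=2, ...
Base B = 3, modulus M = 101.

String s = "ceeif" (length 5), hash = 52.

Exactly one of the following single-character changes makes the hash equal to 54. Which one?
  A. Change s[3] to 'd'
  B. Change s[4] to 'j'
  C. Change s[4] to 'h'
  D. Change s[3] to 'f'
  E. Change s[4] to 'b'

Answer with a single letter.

Option A: s[3]='i'->'d', delta=(4-9)*3^1 mod 101 = 86, hash=52+86 mod 101 = 37
Option B: s[4]='f'->'j', delta=(10-6)*3^0 mod 101 = 4, hash=52+4 mod 101 = 56
Option C: s[4]='f'->'h', delta=(8-6)*3^0 mod 101 = 2, hash=52+2 mod 101 = 54 <-- target
Option D: s[3]='i'->'f', delta=(6-9)*3^1 mod 101 = 92, hash=52+92 mod 101 = 43
Option E: s[4]='f'->'b', delta=(2-6)*3^0 mod 101 = 97, hash=52+97 mod 101 = 48

Answer: C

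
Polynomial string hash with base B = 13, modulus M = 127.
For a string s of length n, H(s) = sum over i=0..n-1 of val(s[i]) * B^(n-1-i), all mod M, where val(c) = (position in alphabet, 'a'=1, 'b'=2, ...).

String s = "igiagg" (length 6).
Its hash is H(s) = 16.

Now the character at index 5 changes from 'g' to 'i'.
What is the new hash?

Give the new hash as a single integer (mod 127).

Answer: 18

Derivation:
val('g') = 7, val('i') = 9
Position k = 5, exponent = n-1-k = 0
B^0 mod M = 13^0 mod 127 = 1
Delta = (9 - 7) * 1 mod 127 = 2
New hash = (16 + 2) mod 127 = 18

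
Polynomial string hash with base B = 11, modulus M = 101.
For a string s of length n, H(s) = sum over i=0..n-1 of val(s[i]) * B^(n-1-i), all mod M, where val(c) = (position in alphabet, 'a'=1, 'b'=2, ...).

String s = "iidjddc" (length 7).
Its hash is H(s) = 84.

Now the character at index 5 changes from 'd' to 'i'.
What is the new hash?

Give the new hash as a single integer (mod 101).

Answer: 38

Derivation:
val('d') = 4, val('i') = 9
Position k = 5, exponent = n-1-k = 1
B^1 mod M = 11^1 mod 101 = 11
Delta = (9 - 4) * 11 mod 101 = 55
New hash = (84 + 55) mod 101 = 38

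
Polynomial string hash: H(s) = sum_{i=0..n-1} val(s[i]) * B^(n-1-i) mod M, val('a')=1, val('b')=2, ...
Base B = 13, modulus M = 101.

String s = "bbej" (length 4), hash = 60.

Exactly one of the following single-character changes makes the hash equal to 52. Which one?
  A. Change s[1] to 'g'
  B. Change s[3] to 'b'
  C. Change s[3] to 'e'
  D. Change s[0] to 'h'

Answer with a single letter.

Option A: s[1]='b'->'g', delta=(7-2)*13^2 mod 101 = 37, hash=60+37 mod 101 = 97
Option B: s[3]='j'->'b', delta=(2-10)*13^0 mod 101 = 93, hash=60+93 mod 101 = 52 <-- target
Option C: s[3]='j'->'e', delta=(5-10)*13^0 mod 101 = 96, hash=60+96 mod 101 = 55
Option D: s[0]='b'->'h', delta=(8-2)*13^3 mod 101 = 52, hash=60+52 mod 101 = 11

Answer: B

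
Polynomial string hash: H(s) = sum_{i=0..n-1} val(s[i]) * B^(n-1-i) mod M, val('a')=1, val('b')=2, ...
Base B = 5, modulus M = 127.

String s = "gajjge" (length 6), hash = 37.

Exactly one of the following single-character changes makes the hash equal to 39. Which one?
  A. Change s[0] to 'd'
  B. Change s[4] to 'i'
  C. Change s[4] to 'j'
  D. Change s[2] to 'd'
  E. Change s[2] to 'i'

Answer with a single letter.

Answer: E

Derivation:
Option A: s[0]='g'->'d', delta=(4-7)*5^5 mod 127 = 23, hash=37+23 mod 127 = 60
Option B: s[4]='g'->'i', delta=(9-7)*5^1 mod 127 = 10, hash=37+10 mod 127 = 47
Option C: s[4]='g'->'j', delta=(10-7)*5^1 mod 127 = 15, hash=37+15 mod 127 = 52
Option D: s[2]='j'->'d', delta=(4-10)*5^3 mod 127 = 12, hash=37+12 mod 127 = 49
Option E: s[2]='j'->'i', delta=(9-10)*5^3 mod 127 = 2, hash=37+2 mod 127 = 39 <-- target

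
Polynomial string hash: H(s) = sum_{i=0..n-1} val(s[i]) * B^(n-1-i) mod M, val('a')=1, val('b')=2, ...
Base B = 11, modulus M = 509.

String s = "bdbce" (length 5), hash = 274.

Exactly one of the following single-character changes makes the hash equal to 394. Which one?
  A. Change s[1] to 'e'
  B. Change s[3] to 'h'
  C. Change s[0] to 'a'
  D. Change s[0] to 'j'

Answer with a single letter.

Option A: s[1]='d'->'e', delta=(5-4)*11^3 mod 509 = 313, hash=274+313 mod 509 = 78
Option B: s[3]='c'->'h', delta=(8-3)*11^1 mod 509 = 55, hash=274+55 mod 509 = 329
Option C: s[0]='b'->'a', delta=(1-2)*11^4 mod 509 = 120, hash=274+120 mod 509 = 394 <-- target
Option D: s[0]='b'->'j', delta=(10-2)*11^4 mod 509 = 58, hash=274+58 mod 509 = 332

Answer: C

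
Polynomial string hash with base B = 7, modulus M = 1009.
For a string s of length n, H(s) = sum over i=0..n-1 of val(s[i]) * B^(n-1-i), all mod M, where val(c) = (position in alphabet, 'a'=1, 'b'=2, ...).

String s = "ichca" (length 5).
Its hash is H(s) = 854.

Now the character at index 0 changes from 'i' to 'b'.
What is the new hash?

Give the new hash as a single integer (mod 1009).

val('i') = 9, val('b') = 2
Position k = 0, exponent = n-1-k = 4
B^4 mod M = 7^4 mod 1009 = 383
Delta = (2 - 9) * 383 mod 1009 = 346
New hash = (854 + 346) mod 1009 = 191

Answer: 191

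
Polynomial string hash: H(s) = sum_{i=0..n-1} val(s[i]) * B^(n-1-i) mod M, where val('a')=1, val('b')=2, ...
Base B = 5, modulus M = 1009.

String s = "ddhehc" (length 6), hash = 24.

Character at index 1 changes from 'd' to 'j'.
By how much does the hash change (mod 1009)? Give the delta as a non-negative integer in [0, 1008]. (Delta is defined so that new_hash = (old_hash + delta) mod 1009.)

Delta formula: (val(new) - val(old)) * B^(n-1-k) mod M
  val('j') - val('d') = 10 - 4 = 6
  B^(n-1-k) = 5^4 mod 1009 = 625
  Delta = 6 * 625 mod 1009 = 723

Answer: 723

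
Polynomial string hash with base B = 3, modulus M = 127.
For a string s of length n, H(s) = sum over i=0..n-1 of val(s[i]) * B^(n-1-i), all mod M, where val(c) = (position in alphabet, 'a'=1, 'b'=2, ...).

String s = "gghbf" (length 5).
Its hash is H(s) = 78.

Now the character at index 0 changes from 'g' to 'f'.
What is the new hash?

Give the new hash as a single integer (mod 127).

val('g') = 7, val('f') = 6
Position k = 0, exponent = n-1-k = 4
B^4 mod M = 3^4 mod 127 = 81
Delta = (6 - 7) * 81 mod 127 = 46
New hash = (78 + 46) mod 127 = 124

Answer: 124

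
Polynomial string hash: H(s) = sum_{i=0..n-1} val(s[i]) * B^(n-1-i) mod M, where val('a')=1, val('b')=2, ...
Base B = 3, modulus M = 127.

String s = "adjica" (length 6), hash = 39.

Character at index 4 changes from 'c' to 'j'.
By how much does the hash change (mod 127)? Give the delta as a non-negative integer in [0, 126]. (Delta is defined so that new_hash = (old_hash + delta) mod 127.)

Delta formula: (val(new) - val(old)) * B^(n-1-k) mod M
  val('j') - val('c') = 10 - 3 = 7
  B^(n-1-k) = 3^1 mod 127 = 3
  Delta = 7 * 3 mod 127 = 21

Answer: 21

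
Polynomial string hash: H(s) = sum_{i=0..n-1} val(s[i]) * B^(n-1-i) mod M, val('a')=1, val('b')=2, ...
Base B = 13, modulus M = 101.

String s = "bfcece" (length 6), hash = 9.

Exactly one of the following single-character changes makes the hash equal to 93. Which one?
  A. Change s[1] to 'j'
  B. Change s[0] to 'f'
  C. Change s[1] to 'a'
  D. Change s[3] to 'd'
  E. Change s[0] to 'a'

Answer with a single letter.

Answer: E

Derivation:
Option A: s[1]='f'->'j', delta=(10-6)*13^4 mod 101 = 13, hash=9+13 mod 101 = 22
Option B: s[0]='b'->'f', delta=(6-2)*13^5 mod 101 = 68, hash=9+68 mod 101 = 77
Option C: s[1]='f'->'a', delta=(1-6)*13^4 mod 101 = 9, hash=9+9 mod 101 = 18
Option D: s[3]='e'->'d', delta=(4-5)*13^2 mod 101 = 33, hash=9+33 mod 101 = 42
Option E: s[0]='b'->'a', delta=(1-2)*13^5 mod 101 = 84, hash=9+84 mod 101 = 93 <-- target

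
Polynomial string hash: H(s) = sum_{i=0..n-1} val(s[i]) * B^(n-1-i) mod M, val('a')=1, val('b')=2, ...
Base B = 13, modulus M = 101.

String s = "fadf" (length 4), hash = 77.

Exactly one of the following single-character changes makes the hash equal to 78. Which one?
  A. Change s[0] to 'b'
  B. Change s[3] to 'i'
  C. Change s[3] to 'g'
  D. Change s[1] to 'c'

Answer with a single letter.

Answer: C

Derivation:
Option A: s[0]='f'->'b', delta=(2-6)*13^3 mod 101 = 100, hash=77+100 mod 101 = 76
Option B: s[3]='f'->'i', delta=(9-6)*13^0 mod 101 = 3, hash=77+3 mod 101 = 80
Option C: s[3]='f'->'g', delta=(7-6)*13^0 mod 101 = 1, hash=77+1 mod 101 = 78 <-- target
Option D: s[1]='a'->'c', delta=(3-1)*13^2 mod 101 = 35, hash=77+35 mod 101 = 11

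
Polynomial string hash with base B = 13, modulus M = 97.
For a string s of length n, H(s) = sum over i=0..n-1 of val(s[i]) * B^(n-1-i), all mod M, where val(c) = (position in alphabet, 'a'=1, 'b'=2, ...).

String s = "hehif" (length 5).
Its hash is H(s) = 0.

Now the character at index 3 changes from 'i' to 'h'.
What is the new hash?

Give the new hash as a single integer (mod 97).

val('i') = 9, val('h') = 8
Position k = 3, exponent = n-1-k = 1
B^1 mod M = 13^1 mod 97 = 13
Delta = (8 - 9) * 13 mod 97 = 84
New hash = (0 + 84) mod 97 = 84

Answer: 84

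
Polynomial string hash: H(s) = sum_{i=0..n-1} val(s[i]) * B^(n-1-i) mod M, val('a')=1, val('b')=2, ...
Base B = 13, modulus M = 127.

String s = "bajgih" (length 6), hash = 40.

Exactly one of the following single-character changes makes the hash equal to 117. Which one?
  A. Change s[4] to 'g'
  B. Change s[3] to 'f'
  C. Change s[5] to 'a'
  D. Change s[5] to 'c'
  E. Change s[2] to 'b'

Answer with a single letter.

Answer: E

Derivation:
Option A: s[4]='i'->'g', delta=(7-9)*13^1 mod 127 = 101, hash=40+101 mod 127 = 14
Option B: s[3]='g'->'f', delta=(6-7)*13^2 mod 127 = 85, hash=40+85 mod 127 = 125
Option C: s[5]='h'->'a', delta=(1-8)*13^0 mod 127 = 120, hash=40+120 mod 127 = 33
Option D: s[5]='h'->'c', delta=(3-8)*13^0 mod 127 = 122, hash=40+122 mod 127 = 35
Option E: s[2]='j'->'b', delta=(2-10)*13^3 mod 127 = 77, hash=40+77 mod 127 = 117 <-- target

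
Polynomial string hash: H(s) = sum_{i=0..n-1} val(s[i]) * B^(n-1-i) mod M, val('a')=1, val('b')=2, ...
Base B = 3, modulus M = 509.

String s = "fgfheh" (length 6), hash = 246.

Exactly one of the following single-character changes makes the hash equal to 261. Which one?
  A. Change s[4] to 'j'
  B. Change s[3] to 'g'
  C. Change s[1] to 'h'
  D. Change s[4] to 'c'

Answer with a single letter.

Answer: A

Derivation:
Option A: s[4]='e'->'j', delta=(10-5)*3^1 mod 509 = 15, hash=246+15 mod 509 = 261 <-- target
Option B: s[3]='h'->'g', delta=(7-8)*3^2 mod 509 = 500, hash=246+500 mod 509 = 237
Option C: s[1]='g'->'h', delta=(8-7)*3^4 mod 509 = 81, hash=246+81 mod 509 = 327
Option D: s[4]='e'->'c', delta=(3-5)*3^1 mod 509 = 503, hash=246+503 mod 509 = 240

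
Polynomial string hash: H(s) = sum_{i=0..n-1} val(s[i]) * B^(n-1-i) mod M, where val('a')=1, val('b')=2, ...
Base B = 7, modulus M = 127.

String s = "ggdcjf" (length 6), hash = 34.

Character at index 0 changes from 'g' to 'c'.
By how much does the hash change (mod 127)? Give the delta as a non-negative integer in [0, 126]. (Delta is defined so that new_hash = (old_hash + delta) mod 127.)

Answer: 82

Derivation:
Delta formula: (val(new) - val(old)) * B^(n-1-k) mod M
  val('c') - val('g') = 3 - 7 = -4
  B^(n-1-k) = 7^5 mod 127 = 43
  Delta = -4 * 43 mod 127 = 82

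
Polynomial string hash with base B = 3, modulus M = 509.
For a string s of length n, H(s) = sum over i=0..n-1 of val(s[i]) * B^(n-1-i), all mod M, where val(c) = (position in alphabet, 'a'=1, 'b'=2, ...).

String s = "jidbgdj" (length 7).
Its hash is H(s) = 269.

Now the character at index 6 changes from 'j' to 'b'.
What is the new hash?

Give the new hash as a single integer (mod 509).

val('j') = 10, val('b') = 2
Position k = 6, exponent = n-1-k = 0
B^0 mod M = 3^0 mod 509 = 1
Delta = (2 - 10) * 1 mod 509 = 501
New hash = (269 + 501) mod 509 = 261

Answer: 261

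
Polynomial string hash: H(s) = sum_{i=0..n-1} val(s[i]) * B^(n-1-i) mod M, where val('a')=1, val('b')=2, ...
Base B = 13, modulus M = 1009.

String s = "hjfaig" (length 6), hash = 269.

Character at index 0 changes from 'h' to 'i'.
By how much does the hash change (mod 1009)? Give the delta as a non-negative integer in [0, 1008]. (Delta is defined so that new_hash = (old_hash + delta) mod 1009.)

Delta formula: (val(new) - val(old)) * B^(n-1-k) mod M
  val('i') - val('h') = 9 - 8 = 1
  B^(n-1-k) = 13^5 mod 1009 = 990
  Delta = 1 * 990 mod 1009 = 990

Answer: 990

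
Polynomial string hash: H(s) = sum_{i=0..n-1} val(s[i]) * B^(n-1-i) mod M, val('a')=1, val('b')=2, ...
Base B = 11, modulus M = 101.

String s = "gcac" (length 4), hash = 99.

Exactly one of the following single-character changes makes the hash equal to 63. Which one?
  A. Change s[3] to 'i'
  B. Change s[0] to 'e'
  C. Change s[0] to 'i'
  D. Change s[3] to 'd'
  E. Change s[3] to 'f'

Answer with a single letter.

Option A: s[3]='c'->'i', delta=(9-3)*11^0 mod 101 = 6, hash=99+6 mod 101 = 4
Option B: s[0]='g'->'e', delta=(5-7)*11^3 mod 101 = 65, hash=99+65 mod 101 = 63 <-- target
Option C: s[0]='g'->'i', delta=(9-7)*11^3 mod 101 = 36, hash=99+36 mod 101 = 34
Option D: s[3]='c'->'d', delta=(4-3)*11^0 mod 101 = 1, hash=99+1 mod 101 = 100
Option E: s[3]='c'->'f', delta=(6-3)*11^0 mod 101 = 3, hash=99+3 mod 101 = 1

Answer: B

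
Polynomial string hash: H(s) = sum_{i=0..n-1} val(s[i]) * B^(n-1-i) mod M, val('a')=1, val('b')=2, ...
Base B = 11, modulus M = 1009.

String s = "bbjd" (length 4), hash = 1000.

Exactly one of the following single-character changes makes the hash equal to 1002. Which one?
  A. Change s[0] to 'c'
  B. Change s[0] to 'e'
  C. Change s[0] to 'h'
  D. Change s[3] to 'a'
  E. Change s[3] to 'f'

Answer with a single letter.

Option A: s[0]='b'->'c', delta=(3-2)*11^3 mod 1009 = 322, hash=1000+322 mod 1009 = 313
Option B: s[0]='b'->'e', delta=(5-2)*11^3 mod 1009 = 966, hash=1000+966 mod 1009 = 957
Option C: s[0]='b'->'h', delta=(8-2)*11^3 mod 1009 = 923, hash=1000+923 mod 1009 = 914
Option D: s[3]='d'->'a', delta=(1-4)*11^0 mod 1009 = 1006, hash=1000+1006 mod 1009 = 997
Option E: s[3]='d'->'f', delta=(6-4)*11^0 mod 1009 = 2, hash=1000+2 mod 1009 = 1002 <-- target

Answer: E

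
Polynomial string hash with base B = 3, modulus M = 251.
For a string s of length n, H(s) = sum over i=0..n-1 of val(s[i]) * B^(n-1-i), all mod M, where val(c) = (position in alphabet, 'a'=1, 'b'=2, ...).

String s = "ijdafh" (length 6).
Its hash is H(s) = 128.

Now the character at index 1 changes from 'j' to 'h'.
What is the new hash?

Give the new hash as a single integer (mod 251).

val('j') = 10, val('h') = 8
Position k = 1, exponent = n-1-k = 4
B^4 mod M = 3^4 mod 251 = 81
Delta = (8 - 10) * 81 mod 251 = 89
New hash = (128 + 89) mod 251 = 217

Answer: 217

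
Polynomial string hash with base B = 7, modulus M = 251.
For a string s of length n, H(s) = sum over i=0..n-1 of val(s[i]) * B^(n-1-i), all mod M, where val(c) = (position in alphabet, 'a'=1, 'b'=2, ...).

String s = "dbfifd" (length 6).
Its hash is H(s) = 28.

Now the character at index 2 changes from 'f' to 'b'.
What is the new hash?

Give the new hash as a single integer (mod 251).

Answer: 162

Derivation:
val('f') = 6, val('b') = 2
Position k = 2, exponent = n-1-k = 3
B^3 mod M = 7^3 mod 251 = 92
Delta = (2 - 6) * 92 mod 251 = 134
New hash = (28 + 134) mod 251 = 162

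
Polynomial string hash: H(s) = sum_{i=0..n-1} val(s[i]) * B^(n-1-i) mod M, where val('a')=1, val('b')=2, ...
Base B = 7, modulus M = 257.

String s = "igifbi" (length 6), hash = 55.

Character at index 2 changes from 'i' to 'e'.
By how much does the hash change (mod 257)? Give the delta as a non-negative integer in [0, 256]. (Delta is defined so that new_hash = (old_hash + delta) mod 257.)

Answer: 170

Derivation:
Delta formula: (val(new) - val(old)) * B^(n-1-k) mod M
  val('e') - val('i') = 5 - 9 = -4
  B^(n-1-k) = 7^3 mod 257 = 86
  Delta = -4 * 86 mod 257 = 170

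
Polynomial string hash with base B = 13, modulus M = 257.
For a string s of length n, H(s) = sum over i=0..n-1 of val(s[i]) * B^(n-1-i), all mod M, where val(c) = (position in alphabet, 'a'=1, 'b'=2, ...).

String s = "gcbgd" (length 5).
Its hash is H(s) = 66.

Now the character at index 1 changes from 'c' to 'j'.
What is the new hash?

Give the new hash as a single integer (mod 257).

val('c') = 3, val('j') = 10
Position k = 1, exponent = n-1-k = 3
B^3 mod M = 13^3 mod 257 = 141
Delta = (10 - 3) * 141 mod 257 = 216
New hash = (66 + 216) mod 257 = 25

Answer: 25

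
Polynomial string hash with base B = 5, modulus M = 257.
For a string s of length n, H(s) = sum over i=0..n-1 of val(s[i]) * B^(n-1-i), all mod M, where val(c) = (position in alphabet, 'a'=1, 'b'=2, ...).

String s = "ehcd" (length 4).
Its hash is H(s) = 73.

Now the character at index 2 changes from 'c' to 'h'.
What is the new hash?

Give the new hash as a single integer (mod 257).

val('c') = 3, val('h') = 8
Position k = 2, exponent = n-1-k = 1
B^1 mod M = 5^1 mod 257 = 5
Delta = (8 - 3) * 5 mod 257 = 25
New hash = (73 + 25) mod 257 = 98

Answer: 98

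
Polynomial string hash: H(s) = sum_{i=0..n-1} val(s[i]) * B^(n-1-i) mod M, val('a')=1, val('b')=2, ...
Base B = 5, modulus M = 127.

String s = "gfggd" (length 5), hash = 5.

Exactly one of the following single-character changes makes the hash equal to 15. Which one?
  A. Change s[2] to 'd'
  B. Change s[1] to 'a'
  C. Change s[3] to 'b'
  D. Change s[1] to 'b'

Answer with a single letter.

Answer: B

Derivation:
Option A: s[2]='g'->'d', delta=(4-7)*5^2 mod 127 = 52, hash=5+52 mod 127 = 57
Option B: s[1]='f'->'a', delta=(1-6)*5^3 mod 127 = 10, hash=5+10 mod 127 = 15 <-- target
Option C: s[3]='g'->'b', delta=(2-7)*5^1 mod 127 = 102, hash=5+102 mod 127 = 107
Option D: s[1]='f'->'b', delta=(2-6)*5^3 mod 127 = 8, hash=5+8 mod 127 = 13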